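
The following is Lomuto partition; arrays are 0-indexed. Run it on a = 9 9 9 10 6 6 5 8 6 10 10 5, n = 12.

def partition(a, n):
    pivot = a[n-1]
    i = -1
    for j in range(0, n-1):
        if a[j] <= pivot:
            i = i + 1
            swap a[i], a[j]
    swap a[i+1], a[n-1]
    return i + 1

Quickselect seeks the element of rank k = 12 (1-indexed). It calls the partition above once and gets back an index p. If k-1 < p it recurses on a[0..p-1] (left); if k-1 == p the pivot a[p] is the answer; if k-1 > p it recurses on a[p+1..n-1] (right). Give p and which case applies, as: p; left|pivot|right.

pivot = a[11] = 5; i = -1
j=0: a[0]=9 > 5 → no swap
j=1: a[1]=9 > 5 → no swap
j=2: a[2]=9 > 5 → no swap
j=3: a[3]=10 > 5 → no swap
j=4: a[4]=6 > 5 → no swap
j=5: a[5]=6 > 5 → no swap
j=6: a[6]=5 ≤ 5 → i=0, swap a[0],a[6] → 5 9 9 10 6 6 9 8 6 10 10 5
j=7: a[7]=8 > 5 → no swap
j=8: a[8]=6 > 5 → no swap
j=9: a[9]=10 > 5 → no swap
j=10: a[10]=10 > 5 → no swap
final swap a[1],a[11] → 5 5 9 10 6 6 9 8 6 10 10 9; return 1
p = 1; k-1 = 11 > 1 ⇒ right

1; right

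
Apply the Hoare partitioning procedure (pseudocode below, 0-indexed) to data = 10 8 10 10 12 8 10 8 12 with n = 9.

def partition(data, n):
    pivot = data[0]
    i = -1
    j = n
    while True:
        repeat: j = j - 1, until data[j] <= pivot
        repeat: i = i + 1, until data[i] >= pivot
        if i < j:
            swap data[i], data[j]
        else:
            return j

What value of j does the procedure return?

3

pivot = data[0] = 10; i = -1, j = 9
j→7 (data[7]=8≤10), i→0 (data[0]=10≥10); i<j, swap → 8 8 10 10 12 8 10 10 12
j→6 (data[6]=10≤10), i→2 (data[2]=10≥10); i<j, swap → 8 8 10 10 12 8 10 10 12
j→5 (data[5]=8≤10), i→3 (data[3]=10≥10); i<j, swap → 8 8 10 8 12 10 10 10 12
j→3, i→4; i≥j, return j=3. data = 8 8 10 8 12 10 10 10 12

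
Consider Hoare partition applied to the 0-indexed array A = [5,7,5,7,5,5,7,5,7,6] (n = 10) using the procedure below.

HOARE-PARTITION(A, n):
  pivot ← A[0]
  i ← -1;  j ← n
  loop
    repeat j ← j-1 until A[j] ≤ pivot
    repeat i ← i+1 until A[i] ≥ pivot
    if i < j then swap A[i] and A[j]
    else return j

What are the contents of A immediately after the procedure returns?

pivot = A[0] = 5; i = -1, j = 10
j→7 (A[7]=5≤5), i→0 (A[0]=5≥5); i<j, swap → [5,7,5,7,5,5,7,5,7,6]
j→5 (A[5]=5≤5), i→1 (A[1]=7≥5); i<j, swap → [5,5,5,7,5,7,7,5,7,6]
j→4 (A[4]=5≤5), i→2 (A[2]=5≥5); i<j, swap → [5,5,5,7,5,7,7,5,7,6]
j→2, i→3; i≥j, return j=2. A = [5,5,5,7,5,7,7,5,7,6]

[5,5,5,7,5,7,7,5,7,6]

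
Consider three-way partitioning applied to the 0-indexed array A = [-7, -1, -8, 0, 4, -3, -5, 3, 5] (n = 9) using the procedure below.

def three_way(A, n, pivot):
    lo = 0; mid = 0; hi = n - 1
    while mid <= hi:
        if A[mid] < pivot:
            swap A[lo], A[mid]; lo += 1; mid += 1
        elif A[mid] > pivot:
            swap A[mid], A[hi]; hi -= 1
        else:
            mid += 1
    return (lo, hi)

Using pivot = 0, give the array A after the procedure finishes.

[-7, -1, -8, -5, -3, 0, 3, 5, 4]

pivot = 0; lo=0, mid=0, hi=8
A[mid]=-7<0: swap A[0],A[0]; lo=1,mid=1 → [-7, -1, -8, 0, 4, -3, -5, 3, 5]
A[mid]=-1<0: swap A[1],A[1]; lo=2,mid=2 → [-7, -1, -8, 0, 4, -3, -5, 3, 5]
A[mid]=-8<0: swap A[2],A[2]; lo=3,mid=3 → [-7, -1, -8, 0, 4, -3, -5, 3, 5]
A[mid]=0=0: mid=4
A[mid]=4>0: swap A[4],A[8]; hi=7 → [-7, -1, -8, 0, 5, -3, -5, 3, 4]
A[mid]=5>0: swap A[4],A[7]; hi=6 → [-7, -1, -8, 0, 3, -3, -5, 5, 4]
A[mid]=3>0: swap A[4],A[6]; hi=5 → [-7, -1, -8, 0, -5, -3, 3, 5, 4]
A[mid]=-5<0: swap A[3],A[4]; lo=4,mid=5 → [-7, -1, -8, -5, 0, -3, 3, 5, 4]
A[mid]=-3<0: swap A[4],A[5]; lo=5,mid=6 → [-7, -1, -8, -5, -3, 0, 3, 5, 4]
end: lo=5, hi=5; A = [-7, -1, -8, -5, -3, 0, 3, 5, 4]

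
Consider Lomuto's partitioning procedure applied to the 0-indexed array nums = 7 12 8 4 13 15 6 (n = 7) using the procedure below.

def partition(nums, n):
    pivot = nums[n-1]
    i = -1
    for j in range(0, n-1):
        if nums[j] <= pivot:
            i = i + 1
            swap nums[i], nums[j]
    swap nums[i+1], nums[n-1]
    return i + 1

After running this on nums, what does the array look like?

pivot=6, i=-1
j=0: 7>6, skip
j=1: 12>6, skip
j=2: 8>6, skip
j=3: 4≤6, i=0, swap(0,3) ⇒ 4 12 8 7 13 15 6
j=4: 13>6, skip
j=5: 15>6, skip
swap(1,6) ⇒ 4 6 8 7 13 15 12; return 1

4 6 8 7 13 15 12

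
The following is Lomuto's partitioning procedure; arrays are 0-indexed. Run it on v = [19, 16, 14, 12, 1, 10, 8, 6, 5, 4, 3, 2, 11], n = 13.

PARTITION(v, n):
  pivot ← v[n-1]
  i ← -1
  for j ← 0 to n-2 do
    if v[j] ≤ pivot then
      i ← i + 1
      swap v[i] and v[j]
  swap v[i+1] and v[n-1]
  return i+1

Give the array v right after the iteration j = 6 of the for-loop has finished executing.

[1, 10, 8, 12, 19, 16, 14, 6, 5, 4, 3, 2, 11]

pivot = v[12] = 11; i = -1
j=0: v[0]=19 > 11 → no swap
j=1: v[1]=16 > 11 → no swap
j=2: v[2]=14 > 11 → no swap
j=3: v[3]=12 > 11 → no swap
j=4: v[4]=1 ≤ 11 → i=0, swap v[0],v[4] → [1, 16, 14, 12, 19, 10, 8, 6, 5, 4, 3, 2, 11]
j=5: v[5]=10 ≤ 11 → i=1, swap v[1],v[5] → [1, 10, 14, 12, 19, 16, 8, 6, 5, 4, 3, 2, 11]
j=6: v[6]=8 ≤ 11 → i=2, swap v[2],v[6] → [1, 10, 8, 12, 19, 16, 14, 6, 5, 4, 3, 2, 11]
(after j=6) v = [1, 10, 8, 12, 19, 16, 14, 6, 5, 4, 3, 2, 11]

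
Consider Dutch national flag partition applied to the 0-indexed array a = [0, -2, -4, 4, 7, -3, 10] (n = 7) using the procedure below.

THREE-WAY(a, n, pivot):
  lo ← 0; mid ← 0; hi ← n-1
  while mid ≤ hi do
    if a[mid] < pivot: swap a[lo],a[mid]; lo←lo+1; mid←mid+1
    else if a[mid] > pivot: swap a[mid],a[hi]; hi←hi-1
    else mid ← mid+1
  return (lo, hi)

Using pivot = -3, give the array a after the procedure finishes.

[-4, -3, 4, 7, -2, 10, 0]

pivot = -3; lo=0, mid=0, hi=6
a[mid]=0>-3: swap a[0],a[6]; hi=5 → [10, -2, -4, 4, 7, -3, 0]
a[mid]=10>-3: swap a[0],a[5]; hi=4 → [-3, -2, -4, 4, 7, 10, 0]
a[mid]=-3=-3: mid=1
a[mid]=-2>-3: swap a[1],a[4]; hi=3 → [-3, 7, -4, 4, -2, 10, 0]
a[mid]=7>-3: swap a[1],a[3]; hi=2 → [-3, 4, -4, 7, -2, 10, 0]
a[mid]=4>-3: swap a[1],a[2]; hi=1 → [-3, -4, 4, 7, -2, 10, 0]
a[mid]=-4<-3: swap a[0],a[1]; lo=1,mid=2 → [-4, -3, 4, 7, -2, 10, 0]
end: lo=1, hi=1; a = [-4, -3, 4, 7, -2, 10, 0]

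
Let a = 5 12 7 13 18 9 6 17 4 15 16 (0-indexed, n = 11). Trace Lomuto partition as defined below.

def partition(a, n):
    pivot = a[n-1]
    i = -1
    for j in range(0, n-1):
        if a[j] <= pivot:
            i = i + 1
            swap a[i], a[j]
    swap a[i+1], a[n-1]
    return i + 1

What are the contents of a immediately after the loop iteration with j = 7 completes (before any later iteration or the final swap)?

5 12 7 13 9 6 18 17 4 15 16

pivot=16, i=-1
j=0: 5≤16, i=0, swap(0,0) ⇒ 5 12 7 13 18 9 6 17 4 15 16
j=1: 12≤16, i=1, swap(1,1) ⇒ 5 12 7 13 18 9 6 17 4 15 16
j=2: 7≤16, i=2, swap(2,2) ⇒ 5 12 7 13 18 9 6 17 4 15 16
j=3: 13≤16, i=3, swap(3,3) ⇒ 5 12 7 13 18 9 6 17 4 15 16
j=4: 18>16, skip
j=5: 9≤16, i=4, swap(4,5) ⇒ 5 12 7 13 9 18 6 17 4 15 16
j=6: 6≤16, i=5, swap(5,6) ⇒ 5 12 7 13 9 6 18 17 4 15 16
j=7: 17>16, skip
(after j=7) a = 5 12 7 13 9 6 18 17 4 15 16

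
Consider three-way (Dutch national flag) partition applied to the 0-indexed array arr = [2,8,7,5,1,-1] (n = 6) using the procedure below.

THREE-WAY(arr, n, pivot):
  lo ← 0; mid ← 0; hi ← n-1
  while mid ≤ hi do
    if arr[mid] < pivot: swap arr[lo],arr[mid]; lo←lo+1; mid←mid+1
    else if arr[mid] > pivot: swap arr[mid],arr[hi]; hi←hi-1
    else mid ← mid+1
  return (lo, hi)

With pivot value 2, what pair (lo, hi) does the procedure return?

(2, 2)

pivot = 2; lo=0, mid=0, hi=5
arr[mid]=2=2: mid=1
arr[mid]=8>2: swap arr[1],arr[5]; hi=4 → [2,-1,7,5,1,8]
arr[mid]=-1<2: swap arr[0],arr[1]; lo=1,mid=2 → [-1,2,7,5,1,8]
arr[mid]=7>2: swap arr[2],arr[4]; hi=3 → [-1,2,1,5,7,8]
arr[mid]=1<2: swap arr[1],arr[2]; lo=2,mid=3 → [-1,1,2,5,7,8]
arr[mid]=5>2: swap arr[3],arr[3]; hi=2 → [-1,1,2,5,7,8]
end: lo=2, hi=2; arr = [-1,1,2,5,7,8]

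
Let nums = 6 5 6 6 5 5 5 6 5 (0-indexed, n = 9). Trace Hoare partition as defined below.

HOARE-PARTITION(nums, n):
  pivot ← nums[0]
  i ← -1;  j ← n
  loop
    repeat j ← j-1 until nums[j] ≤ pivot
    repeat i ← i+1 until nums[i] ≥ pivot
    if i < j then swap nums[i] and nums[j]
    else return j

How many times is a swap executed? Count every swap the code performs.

pivot = nums[0] = 6; i = -1, j = 9
j→8 (nums[8]=5≤6), i→0 (nums[0]=6≥6); i<j, swap → 5 5 6 6 5 5 5 6 6
j→7 (nums[7]=6≤6), i→2 (nums[2]=6≥6); i<j, swap → 5 5 6 6 5 5 5 6 6
j→6 (nums[6]=5≤6), i→3 (nums[3]=6≥6); i<j, swap → 5 5 6 5 5 5 6 6 6
j→5, i→6; i≥j, return j=5. nums = 5 5 6 5 5 5 6 6 6

3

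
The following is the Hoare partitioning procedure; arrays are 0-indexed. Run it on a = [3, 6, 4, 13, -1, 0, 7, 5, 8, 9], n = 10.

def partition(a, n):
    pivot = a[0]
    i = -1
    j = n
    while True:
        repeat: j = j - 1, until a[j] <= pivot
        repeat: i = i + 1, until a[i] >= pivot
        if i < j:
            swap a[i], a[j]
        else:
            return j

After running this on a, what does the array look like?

[0, -1, 4, 13, 6, 3, 7, 5, 8, 9]

pivot=3
j stops at 5 (0), i stops at 0 (3); swap ⇒ [0, 6, 4, 13, -1, 3, 7, 5, 8, 9]
j stops at 4 (-1), i stops at 1 (6); swap ⇒ [0, -1, 4, 13, 6, 3, 7, 5, 8, 9]
j stops at 1, i stops at 2; i≥j ⇒ return 1. a=[0, -1, 4, 13, 6, 3, 7, 5, 8, 9]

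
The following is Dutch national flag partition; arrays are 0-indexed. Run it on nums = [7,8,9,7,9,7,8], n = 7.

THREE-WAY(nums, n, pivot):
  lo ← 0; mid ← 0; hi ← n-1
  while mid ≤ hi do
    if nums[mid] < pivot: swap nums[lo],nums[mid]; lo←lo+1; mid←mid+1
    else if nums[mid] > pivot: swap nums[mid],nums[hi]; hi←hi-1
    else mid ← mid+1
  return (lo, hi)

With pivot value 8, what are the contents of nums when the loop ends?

pivot = 8; lo=0, mid=0, hi=6
nums[mid]=7<8: swap nums[0],nums[0]; lo=1,mid=1 → [7,8,9,7,9,7,8]
nums[mid]=8=8: mid=2
nums[mid]=9>8: swap nums[2],nums[6]; hi=5 → [7,8,8,7,9,7,9]
nums[mid]=8=8: mid=3
nums[mid]=7<8: swap nums[1],nums[3]; lo=2,mid=4 → [7,7,8,8,9,7,9]
nums[mid]=9>8: swap nums[4],nums[5]; hi=4 → [7,7,8,8,7,9,9]
nums[mid]=7<8: swap nums[2],nums[4]; lo=3,mid=5 → [7,7,7,8,8,9,9]
end: lo=3, hi=4; nums = [7,7,7,8,8,9,9]

[7,7,7,8,8,9,9]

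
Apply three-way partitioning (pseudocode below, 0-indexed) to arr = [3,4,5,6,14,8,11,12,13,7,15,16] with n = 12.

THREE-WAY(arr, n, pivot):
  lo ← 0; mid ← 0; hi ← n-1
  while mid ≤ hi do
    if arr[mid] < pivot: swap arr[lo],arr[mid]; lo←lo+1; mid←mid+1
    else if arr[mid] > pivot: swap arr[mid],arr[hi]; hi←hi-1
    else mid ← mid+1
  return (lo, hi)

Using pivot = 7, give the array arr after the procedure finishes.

[3,4,5,6,7,11,12,13,8,15,16,14]

pivot = 7; lo=0, mid=0, hi=11
arr[mid]=3<7: swap arr[0],arr[0]; lo=1,mid=1 → [3,4,5,6,14,8,11,12,13,7,15,16]
arr[mid]=4<7: swap arr[1],arr[1]; lo=2,mid=2 → [3,4,5,6,14,8,11,12,13,7,15,16]
arr[mid]=5<7: swap arr[2],arr[2]; lo=3,mid=3 → [3,4,5,6,14,8,11,12,13,7,15,16]
arr[mid]=6<7: swap arr[3],arr[3]; lo=4,mid=4 → [3,4,5,6,14,8,11,12,13,7,15,16]
arr[mid]=14>7: swap arr[4],arr[11]; hi=10 → [3,4,5,6,16,8,11,12,13,7,15,14]
arr[mid]=16>7: swap arr[4],arr[10]; hi=9 → [3,4,5,6,15,8,11,12,13,7,16,14]
arr[mid]=15>7: swap arr[4],arr[9]; hi=8 → [3,4,5,6,7,8,11,12,13,15,16,14]
arr[mid]=7=7: mid=5
arr[mid]=8>7: swap arr[5],arr[8]; hi=7 → [3,4,5,6,7,13,11,12,8,15,16,14]
arr[mid]=13>7: swap arr[5],arr[7]; hi=6 → [3,4,5,6,7,12,11,13,8,15,16,14]
arr[mid]=12>7: swap arr[5],arr[6]; hi=5 → [3,4,5,6,7,11,12,13,8,15,16,14]
arr[mid]=11>7: swap arr[5],arr[5]; hi=4 → [3,4,5,6,7,11,12,13,8,15,16,14]
end: lo=4, hi=4; arr = [3,4,5,6,7,11,12,13,8,15,16,14]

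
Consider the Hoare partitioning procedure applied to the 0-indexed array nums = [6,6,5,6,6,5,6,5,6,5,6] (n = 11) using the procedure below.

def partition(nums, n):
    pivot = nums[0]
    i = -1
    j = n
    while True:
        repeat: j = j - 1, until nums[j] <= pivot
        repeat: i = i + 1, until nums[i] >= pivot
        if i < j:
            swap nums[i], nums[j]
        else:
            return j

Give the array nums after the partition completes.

[6,5,5,6,5,5,6,6,6,6,6]

pivot=6
j stops at 10 (6), i stops at 0 (6); swap ⇒ [6,6,5,6,6,5,6,5,6,5,6]
j stops at 9 (5), i stops at 1 (6); swap ⇒ [6,5,5,6,6,5,6,5,6,6,6]
j stops at 8 (6), i stops at 3 (6); swap ⇒ [6,5,5,6,6,5,6,5,6,6,6]
j stops at 7 (5), i stops at 4 (6); swap ⇒ [6,5,5,6,5,5,6,6,6,6,6]
j stops at 6, i stops at 6; i≥j ⇒ return 6. nums=[6,5,5,6,5,5,6,6,6,6,6]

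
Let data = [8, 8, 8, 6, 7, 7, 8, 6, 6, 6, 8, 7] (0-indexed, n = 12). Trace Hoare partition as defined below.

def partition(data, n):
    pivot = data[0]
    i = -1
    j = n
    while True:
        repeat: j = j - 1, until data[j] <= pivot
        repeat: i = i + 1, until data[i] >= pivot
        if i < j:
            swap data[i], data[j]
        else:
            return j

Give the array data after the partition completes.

pivot=8
j stops at 11 (7), i stops at 0 (8); swap ⇒ [7, 8, 8, 6, 7, 7, 8, 6, 6, 6, 8, 8]
j stops at 10 (8), i stops at 1 (8); swap ⇒ [7, 8, 8, 6, 7, 7, 8, 6, 6, 6, 8, 8]
j stops at 9 (6), i stops at 2 (8); swap ⇒ [7, 8, 6, 6, 7, 7, 8, 6, 6, 8, 8, 8]
j stops at 8 (6), i stops at 6 (8); swap ⇒ [7, 8, 6, 6, 7, 7, 6, 6, 8, 8, 8, 8]
j stops at 7, i stops at 8; i≥j ⇒ return 7. data=[7, 8, 6, 6, 7, 7, 6, 6, 8, 8, 8, 8]

[7, 8, 6, 6, 7, 7, 6, 6, 8, 8, 8, 8]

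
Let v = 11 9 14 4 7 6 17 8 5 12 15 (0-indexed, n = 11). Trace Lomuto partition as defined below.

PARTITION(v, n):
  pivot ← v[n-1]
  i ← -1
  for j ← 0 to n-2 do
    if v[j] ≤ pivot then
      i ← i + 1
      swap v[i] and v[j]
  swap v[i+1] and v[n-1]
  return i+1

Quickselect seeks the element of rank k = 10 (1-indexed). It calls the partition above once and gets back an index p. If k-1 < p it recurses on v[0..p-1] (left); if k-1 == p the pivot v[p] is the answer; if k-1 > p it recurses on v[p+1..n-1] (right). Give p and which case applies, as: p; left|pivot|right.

pivot=15, i=-1
j=0: 11≤15, i=0, swap(0,0) ⇒ 11 9 14 4 7 6 17 8 5 12 15
j=1: 9≤15, i=1, swap(1,1) ⇒ 11 9 14 4 7 6 17 8 5 12 15
j=2: 14≤15, i=2, swap(2,2) ⇒ 11 9 14 4 7 6 17 8 5 12 15
j=3: 4≤15, i=3, swap(3,3) ⇒ 11 9 14 4 7 6 17 8 5 12 15
j=4: 7≤15, i=4, swap(4,4) ⇒ 11 9 14 4 7 6 17 8 5 12 15
j=5: 6≤15, i=5, swap(5,5) ⇒ 11 9 14 4 7 6 17 8 5 12 15
j=6: 17>15, skip
j=7: 8≤15, i=6, swap(6,7) ⇒ 11 9 14 4 7 6 8 17 5 12 15
j=8: 5≤15, i=7, swap(7,8) ⇒ 11 9 14 4 7 6 8 5 17 12 15
j=9: 12≤15, i=8, swap(8,9) ⇒ 11 9 14 4 7 6 8 5 12 17 15
swap(9,10) ⇒ 11 9 14 4 7 6 8 5 12 15 17; return 9
p = 9; k-1 = 9 == 9 ⇒ pivot

9; pivot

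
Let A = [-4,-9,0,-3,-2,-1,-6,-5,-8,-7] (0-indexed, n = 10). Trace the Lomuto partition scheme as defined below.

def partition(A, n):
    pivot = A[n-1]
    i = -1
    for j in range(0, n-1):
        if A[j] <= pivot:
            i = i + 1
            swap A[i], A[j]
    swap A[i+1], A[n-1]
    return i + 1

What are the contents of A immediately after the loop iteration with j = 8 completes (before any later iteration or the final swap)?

[-9,-8,0,-3,-2,-1,-6,-5,-4,-7]

pivot = A[9] = -7; i = -1
j=0: A[0]=-4 > -7 → no swap
j=1: A[1]=-9 ≤ -7 → i=0, swap A[0],A[1] → [-9,-4,0,-3,-2,-1,-6,-5,-8,-7]
j=2: A[2]=0 > -7 → no swap
j=3: A[3]=-3 > -7 → no swap
j=4: A[4]=-2 > -7 → no swap
j=5: A[5]=-1 > -7 → no swap
j=6: A[6]=-6 > -7 → no swap
j=7: A[7]=-5 > -7 → no swap
j=8: A[8]=-8 ≤ -7 → i=1, swap A[1],A[8] → [-9,-8,0,-3,-2,-1,-6,-5,-4,-7]
(after j=8) A = [-9,-8,0,-3,-2,-1,-6,-5,-4,-7]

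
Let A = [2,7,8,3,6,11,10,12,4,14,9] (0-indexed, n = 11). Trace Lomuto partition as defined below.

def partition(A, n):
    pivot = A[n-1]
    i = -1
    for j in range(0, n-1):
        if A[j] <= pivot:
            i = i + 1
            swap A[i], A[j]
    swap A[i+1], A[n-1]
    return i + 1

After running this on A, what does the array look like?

pivot = A[10] = 9; i = -1
j=0: A[0]=2 ≤ 9 → i=0, swap A[0],A[0] (no change) → [2,7,8,3,6,11,10,12,4,14,9]
j=1: A[1]=7 ≤ 9 → i=1, swap A[1],A[1] (no change) → [2,7,8,3,6,11,10,12,4,14,9]
j=2: A[2]=8 ≤ 9 → i=2, swap A[2],A[2] (no change) → [2,7,8,3,6,11,10,12,4,14,9]
j=3: A[3]=3 ≤ 9 → i=3, swap A[3],A[3] (no change) → [2,7,8,3,6,11,10,12,4,14,9]
j=4: A[4]=6 ≤ 9 → i=4, swap A[4],A[4] (no change) → [2,7,8,3,6,11,10,12,4,14,9]
j=5: A[5]=11 > 9 → no swap
j=6: A[6]=10 > 9 → no swap
j=7: A[7]=12 > 9 → no swap
j=8: A[8]=4 ≤ 9 → i=5, swap A[5],A[8] → [2,7,8,3,6,4,10,12,11,14,9]
j=9: A[9]=14 > 9 → no swap
final swap A[6],A[10] → [2,7,8,3,6,4,9,12,11,14,10]; return 6

[2,7,8,3,6,4,9,12,11,14,10]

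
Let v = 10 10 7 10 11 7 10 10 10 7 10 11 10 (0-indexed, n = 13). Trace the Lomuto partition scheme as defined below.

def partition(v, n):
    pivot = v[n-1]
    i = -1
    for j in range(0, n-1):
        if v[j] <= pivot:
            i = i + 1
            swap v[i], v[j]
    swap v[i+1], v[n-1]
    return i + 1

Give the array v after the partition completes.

pivot = v[12] = 10; i = -1
j=0: v[0]=10 ≤ 10 → i=0, swap v[0],v[0] (no change) → 10 10 7 10 11 7 10 10 10 7 10 11 10
j=1: v[1]=10 ≤ 10 → i=1, swap v[1],v[1] (no change) → 10 10 7 10 11 7 10 10 10 7 10 11 10
j=2: v[2]=7 ≤ 10 → i=2, swap v[2],v[2] (no change) → 10 10 7 10 11 7 10 10 10 7 10 11 10
j=3: v[3]=10 ≤ 10 → i=3, swap v[3],v[3] (no change) → 10 10 7 10 11 7 10 10 10 7 10 11 10
j=4: v[4]=11 > 10 → no swap
j=5: v[5]=7 ≤ 10 → i=4, swap v[4],v[5] → 10 10 7 10 7 11 10 10 10 7 10 11 10
j=6: v[6]=10 ≤ 10 → i=5, swap v[5],v[6] → 10 10 7 10 7 10 11 10 10 7 10 11 10
j=7: v[7]=10 ≤ 10 → i=6, swap v[6],v[7] → 10 10 7 10 7 10 10 11 10 7 10 11 10
j=8: v[8]=10 ≤ 10 → i=7, swap v[7],v[8] → 10 10 7 10 7 10 10 10 11 7 10 11 10
j=9: v[9]=7 ≤ 10 → i=8, swap v[8],v[9] → 10 10 7 10 7 10 10 10 7 11 10 11 10
j=10: v[10]=10 ≤ 10 → i=9, swap v[9],v[10] → 10 10 7 10 7 10 10 10 7 10 11 11 10
j=11: v[11]=11 > 10 → no swap
final swap v[10],v[12] → 10 10 7 10 7 10 10 10 7 10 10 11 11; return 10

10 10 7 10 7 10 10 10 7 10 10 11 11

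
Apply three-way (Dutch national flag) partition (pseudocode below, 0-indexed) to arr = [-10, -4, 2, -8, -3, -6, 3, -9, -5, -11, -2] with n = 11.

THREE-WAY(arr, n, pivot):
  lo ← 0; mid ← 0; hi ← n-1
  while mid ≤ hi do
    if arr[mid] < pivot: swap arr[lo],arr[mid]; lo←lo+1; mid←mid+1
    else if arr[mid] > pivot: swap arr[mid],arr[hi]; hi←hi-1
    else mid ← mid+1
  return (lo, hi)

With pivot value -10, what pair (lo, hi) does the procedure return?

pivot = -10; lo=0, mid=0, hi=10
arr[mid]=-10=-10: mid=1
arr[mid]=-4>-10: swap arr[1],arr[10]; hi=9 → [-10, -2, 2, -8, -3, -6, 3, -9, -5, -11, -4]
arr[mid]=-2>-10: swap arr[1],arr[9]; hi=8 → [-10, -11, 2, -8, -3, -6, 3, -9, -5, -2, -4]
arr[mid]=-11<-10: swap arr[0],arr[1]; lo=1,mid=2 → [-11, -10, 2, -8, -3, -6, 3, -9, -5, -2, -4]
arr[mid]=2>-10: swap arr[2],arr[8]; hi=7 → [-11, -10, -5, -8, -3, -6, 3, -9, 2, -2, -4]
arr[mid]=-5>-10: swap arr[2],arr[7]; hi=6 → [-11, -10, -9, -8, -3, -6, 3, -5, 2, -2, -4]
arr[mid]=-9>-10: swap arr[2],arr[6]; hi=5 → [-11, -10, 3, -8, -3, -6, -9, -5, 2, -2, -4]
arr[mid]=3>-10: swap arr[2],arr[5]; hi=4 → [-11, -10, -6, -8, -3, 3, -9, -5, 2, -2, -4]
arr[mid]=-6>-10: swap arr[2],arr[4]; hi=3 → [-11, -10, -3, -8, -6, 3, -9, -5, 2, -2, -4]
arr[mid]=-3>-10: swap arr[2],arr[3]; hi=2 → [-11, -10, -8, -3, -6, 3, -9, -5, 2, -2, -4]
arr[mid]=-8>-10: swap arr[2],arr[2]; hi=1 → [-11, -10, -8, -3, -6, 3, -9, -5, 2, -2, -4]
end: lo=1, hi=1; arr = [-11, -10, -8, -3, -6, 3, -9, -5, 2, -2, -4]

(1, 1)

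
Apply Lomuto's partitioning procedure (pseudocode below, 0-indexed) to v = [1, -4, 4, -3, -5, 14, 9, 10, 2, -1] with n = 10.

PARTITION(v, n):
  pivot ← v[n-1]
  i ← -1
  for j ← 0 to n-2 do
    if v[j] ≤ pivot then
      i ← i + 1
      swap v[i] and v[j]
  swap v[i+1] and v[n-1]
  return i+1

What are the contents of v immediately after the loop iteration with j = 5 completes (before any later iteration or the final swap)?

[-4, -3, -5, 1, 4, 14, 9, 10, 2, -1]

pivot = v[9] = -1; i = -1
j=0: v[0]=1 > -1 → no swap
j=1: v[1]=-4 ≤ -1 → i=0, swap v[0],v[1] → [-4, 1, 4, -3, -5, 14, 9, 10, 2, -1]
j=2: v[2]=4 > -1 → no swap
j=3: v[3]=-3 ≤ -1 → i=1, swap v[1],v[3] → [-4, -3, 4, 1, -5, 14, 9, 10, 2, -1]
j=4: v[4]=-5 ≤ -1 → i=2, swap v[2],v[4] → [-4, -3, -5, 1, 4, 14, 9, 10, 2, -1]
j=5: v[5]=14 > -1 → no swap
(after j=5) v = [-4, -3, -5, 1, 4, 14, 9, 10, 2, -1]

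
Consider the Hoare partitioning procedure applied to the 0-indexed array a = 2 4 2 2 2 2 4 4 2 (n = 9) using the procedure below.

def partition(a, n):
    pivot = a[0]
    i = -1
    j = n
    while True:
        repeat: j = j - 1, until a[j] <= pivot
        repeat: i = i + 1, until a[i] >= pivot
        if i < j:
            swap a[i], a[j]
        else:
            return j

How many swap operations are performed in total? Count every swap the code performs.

pivot=2
j stops at 8 (2), i stops at 0 (2); swap ⇒ 2 4 2 2 2 2 4 4 2
j stops at 5 (2), i stops at 1 (4); swap ⇒ 2 2 2 2 2 4 4 4 2
j stops at 4 (2), i stops at 2 (2); swap ⇒ 2 2 2 2 2 4 4 4 2
j stops at 3, i stops at 3; i≥j ⇒ return 3. a=2 2 2 2 2 4 4 4 2

3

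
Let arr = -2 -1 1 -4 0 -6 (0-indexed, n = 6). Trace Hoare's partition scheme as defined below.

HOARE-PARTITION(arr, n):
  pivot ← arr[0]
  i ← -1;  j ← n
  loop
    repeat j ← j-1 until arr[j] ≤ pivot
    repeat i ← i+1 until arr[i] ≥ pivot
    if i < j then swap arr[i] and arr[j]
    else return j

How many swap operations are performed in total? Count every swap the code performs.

2

pivot=-2
j stops at 5 (-6), i stops at 0 (-2); swap ⇒ -6 -1 1 -4 0 -2
j stops at 3 (-4), i stops at 1 (-1); swap ⇒ -6 -4 1 -1 0 -2
j stops at 1, i stops at 2; i≥j ⇒ return 1. arr=-6 -4 1 -1 0 -2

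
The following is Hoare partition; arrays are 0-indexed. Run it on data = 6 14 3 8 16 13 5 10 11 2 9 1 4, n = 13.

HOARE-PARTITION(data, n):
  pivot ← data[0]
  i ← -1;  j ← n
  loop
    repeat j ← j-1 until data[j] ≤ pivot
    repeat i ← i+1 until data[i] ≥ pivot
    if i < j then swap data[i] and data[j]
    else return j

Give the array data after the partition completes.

pivot = data[0] = 6; i = -1, j = 13
j→12 (data[12]=4≤6), i→0 (data[0]=6≥6); i<j, swap → 4 14 3 8 16 13 5 10 11 2 9 1 6
j→11 (data[11]=1≤6), i→1 (data[1]=14≥6); i<j, swap → 4 1 3 8 16 13 5 10 11 2 9 14 6
j→9 (data[9]=2≤6), i→3 (data[3]=8≥6); i<j, swap → 4 1 3 2 16 13 5 10 11 8 9 14 6
j→6 (data[6]=5≤6), i→4 (data[4]=16≥6); i<j, swap → 4 1 3 2 5 13 16 10 11 8 9 14 6
j→4, i→5; i≥j, return j=4. data = 4 1 3 2 5 13 16 10 11 8 9 14 6

4 1 3 2 5 13 16 10 11 8 9 14 6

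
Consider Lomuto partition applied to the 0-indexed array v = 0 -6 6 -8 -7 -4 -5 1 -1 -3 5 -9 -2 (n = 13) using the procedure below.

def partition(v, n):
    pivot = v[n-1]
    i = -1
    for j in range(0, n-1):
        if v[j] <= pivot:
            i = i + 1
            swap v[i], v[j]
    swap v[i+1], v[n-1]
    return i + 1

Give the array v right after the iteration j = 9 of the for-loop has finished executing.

-6 -8 -7 -4 -5 -3 6 1 -1 0 5 -9 -2

pivot=-2, i=-1
j=0: 0>-2, skip
j=1: -6≤-2, i=0, swap(0,1) ⇒ -6 0 6 -8 -7 -4 -5 1 -1 -3 5 -9 -2
j=2: 6>-2, skip
j=3: -8≤-2, i=1, swap(1,3) ⇒ -6 -8 6 0 -7 -4 -5 1 -1 -3 5 -9 -2
j=4: -7≤-2, i=2, swap(2,4) ⇒ -6 -8 -7 0 6 -4 -5 1 -1 -3 5 -9 -2
j=5: -4≤-2, i=3, swap(3,5) ⇒ -6 -8 -7 -4 6 0 -5 1 -1 -3 5 -9 -2
j=6: -5≤-2, i=4, swap(4,6) ⇒ -6 -8 -7 -4 -5 0 6 1 -1 -3 5 -9 -2
j=7: 1>-2, skip
j=8: -1>-2, skip
j=9: -3≤-2, i=5, swap(5,9) ⇒ -6 -8 -7 -4 -5 -3 6 1 -1 0 5 -9 -2
(after j=9) v = -6 -8 -7 -4 -5 -3 6 1 -1 0 5 -9 -2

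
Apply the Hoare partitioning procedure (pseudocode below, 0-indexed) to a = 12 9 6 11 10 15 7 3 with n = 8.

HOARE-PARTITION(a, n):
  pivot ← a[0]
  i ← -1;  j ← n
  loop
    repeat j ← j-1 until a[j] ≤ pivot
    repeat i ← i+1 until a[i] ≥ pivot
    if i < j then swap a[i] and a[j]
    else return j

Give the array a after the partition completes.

pivot=12
j stops at 7 (3), i stops at 0 (12); swap ⇒ 3 9 6 11 10 15 7 12
j stops at 6 (7), i stops at 5 (15); swap ⇒ 3 9 6 11 10 7 15 12
j stops at 5, i stops at 6; i≥j ⇒ return 5. a=3 9 6 11 10 7 15 12

3 9 6 11 10 7 15 12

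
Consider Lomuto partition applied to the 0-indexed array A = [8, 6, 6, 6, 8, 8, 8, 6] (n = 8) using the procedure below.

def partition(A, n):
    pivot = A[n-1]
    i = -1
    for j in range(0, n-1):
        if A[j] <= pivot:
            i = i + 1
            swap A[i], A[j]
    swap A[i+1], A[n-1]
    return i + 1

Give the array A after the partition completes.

[6, 6, 6, 6, 8, 8, 8, 8]

pivot=6, i=-1
j=0: 8>6, skip
j=1: 6≤6, i=0, swap(0,1) ⇒ [6, 8, 6, 6, 8, 8, 8, 6]
j=2: 6≤6, i=1, swap(1,2) ⇒ [6, 6, 8, 6, 8, 8, 8, 6]
j=3: 6≤6, i=2, swap(2,3) ⇒ [6, 6, 6, 8, 8, 8, 8, 6]
j=4: 8>6, skip
j=5: 8>6, skip
j=6: 8>6, skip
swap(3,7) ⇒ [6, 6, 6, 6, 8, 8, 8, 8]; return 3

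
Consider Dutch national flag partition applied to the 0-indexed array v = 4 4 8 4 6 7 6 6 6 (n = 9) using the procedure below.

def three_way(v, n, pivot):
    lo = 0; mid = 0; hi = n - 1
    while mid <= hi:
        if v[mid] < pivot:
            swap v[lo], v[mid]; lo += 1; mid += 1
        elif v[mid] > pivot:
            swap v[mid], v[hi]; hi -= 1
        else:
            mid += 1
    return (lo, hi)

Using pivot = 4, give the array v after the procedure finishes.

pivot = 4; lo=0, mid=0, hi=8
v[mid]=4=4: mid=1
v[mid]=4=4: mid=2
v[mid]=8>4: swap v[2],v[8]; hi=7 → 4 4 6 4 6 7 6 6 8
v[mid]=6>4: swap v[2],v[7]; hi=6 → 4 4 6 4 6 7 6 6 8
v[mid]=6>4: swap v[2],v[6]; hi=5 → 4 4 6 4 6 7 6 6 8
v[mid]=6>4: swap v[2],v[5]; hi=4 → 4 4 7 4 6 6 6 6 8
v[mid]=7>4: swap v[2],v[4]; hi=3 → 4 4 6 4 7 6 6 6 8
v[mid]=6>4: swap v[2],v[3]; hi=2 → 4 4 4 6 7 6 6 6 8
v[mid]=4=4: mid=3
end: lo=0, hi=2; v = 4 4 4 6 7 6 6 6 8

4 4 4 6 7 6 6 6 8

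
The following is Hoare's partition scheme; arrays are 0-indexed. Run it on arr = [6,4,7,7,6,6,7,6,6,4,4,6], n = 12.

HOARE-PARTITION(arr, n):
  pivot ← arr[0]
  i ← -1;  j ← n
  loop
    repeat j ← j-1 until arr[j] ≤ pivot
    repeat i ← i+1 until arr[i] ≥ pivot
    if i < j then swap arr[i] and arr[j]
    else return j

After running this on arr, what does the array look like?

[6,4,4,4,6,6,7,6,6,7,7,6]

pivot = arr[0] = 6; i = -1, j = 12
j→11 (arr[11]=6≤6), i→0 (arr[0]=6≥6); i<j, swap → [6,4,7,7,6,6,7,6,6,4,4,6]
j→10 (arr[10]=4≤6), i→2 (arr[2]=7≥6); i<j, swap → [6,4,4,7,6,6,7,6,6,4,7,6]
j→9 (arr[9]=4≤6), i→3 (arr[3]=7≥6); i<j, swap → [6,4,4,4,6,6,7,6,6,7,7,6]
j→8 (arr[8]=6≤6), i→4 (arr[4]=6≥6); i<j, swap → [6,4,4,4,6,6,7,6,6,7,7,6]
j→7 (arr[7]=6≤6), i→5 (arr[5]=6≥6); i<j, swap → [6,4,4,4,6,6,7,6,6,7,7,6]
j→5, i→6; i≥j, return j=5. arr = [6,4,4,4,6,6,7,6,6,7,7,6]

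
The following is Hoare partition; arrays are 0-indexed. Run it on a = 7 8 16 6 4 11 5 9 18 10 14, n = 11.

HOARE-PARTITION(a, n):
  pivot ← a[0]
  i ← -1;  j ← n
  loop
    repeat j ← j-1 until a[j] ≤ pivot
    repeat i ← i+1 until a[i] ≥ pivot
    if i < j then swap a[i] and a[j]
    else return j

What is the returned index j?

2

pivot = a[0] = 7; i = -1, j = 11
j→6 (a[6]=5≤7), i→0 (a[0]=7≥7); i<j, swap → 5 8 16 6 4 11 7 9 18 10 14
j→4 (a[4]=4≤7), i→1 (a[1]=8≥7); i<j, swap → 5 4 16 6 8 11 7 9 18 10 14
j→3 (a[3]=6≤7), i→2 (a[2]=16≥7); i<j, swap → 5 4 6 16 8 11 7 9 18 10 14
j→2, i→3; i≥j, return j=2. a = 5 4 6 16 8 11 7 9 18 10 14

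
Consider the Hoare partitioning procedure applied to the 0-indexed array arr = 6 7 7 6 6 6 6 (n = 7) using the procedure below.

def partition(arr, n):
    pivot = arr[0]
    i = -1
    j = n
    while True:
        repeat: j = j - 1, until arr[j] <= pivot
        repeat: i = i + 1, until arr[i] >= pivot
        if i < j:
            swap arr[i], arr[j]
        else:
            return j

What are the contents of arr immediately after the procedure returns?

6 6 6 6 7 7 6

pivot = arr[0] = 6; i = -1, j = 7
j→6 (arr[6]=6≤6), i→0 (arr[0]=6≥6); i<j, swap → 6 7 7 6 6 6 6
j→5 (arr[5]=6≤6), i→1 (arr[1]=7≥6); i<j, swap → 6 6 7 6 6 7 6
j→4 (arr[4]=6≤6), i→2 (arr[2]=7≥6); i<j, swap → 6 6 6 6 7 7 6
j→3, i→3; i≥j, return j=3. arr = 6 6 6 6 7 7 6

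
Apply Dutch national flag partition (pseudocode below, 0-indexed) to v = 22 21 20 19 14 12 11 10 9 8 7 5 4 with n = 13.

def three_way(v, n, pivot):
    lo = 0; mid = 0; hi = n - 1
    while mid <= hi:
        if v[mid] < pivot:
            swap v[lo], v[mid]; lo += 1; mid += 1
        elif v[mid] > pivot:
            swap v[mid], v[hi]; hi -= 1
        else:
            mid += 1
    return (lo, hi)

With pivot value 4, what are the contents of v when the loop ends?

pivot = 4; lo=0, mid=0, hi=12
v[mid]=22>4: swap v[0],v[12]; hi=11 → 4 21 20 19 14 12 11 10 9 8 7 5 22
v[mid]=4=4: mid=1
v[mid]=21>4: swap v[1],v[11]; hi=10 → 4 5 20 19 14 12 11 10 9 8 7 21 22
v[mid]=5>4: swap v[1],v[10]; hi=9 → 4 7 20 19 14 12 11 10 9 8 5 21 22
v[mid]=7>4: swap v[1],v[9]; hi=8 → 4 8 20 19 14 12 11 10 9 7 5 21 22
v[mid]=8>4: swap v[1],v[8]; hi=7 → 4 9 20 19 14 12 11 10 8 7 5 21 22
v[mid]=9>4: swap v[1],v[7]; hi=6 → 4 10 20 19 14 12 11 9 8 7 5 21 22
v[mid]=10>4: swap v[1],v[6]; hi=5 → 4 11 20 19 14 12 10 9 8 7 5 21 22
v[mid]=11>4: swap v[1],v[5]; hi=4 → 4 12 20 19 14 11 10 9 8 7 5 21 22
v[mid]=12>4: swap v[1],v[4]; hi=3 → 4 14 20 19 12 11 10 9 8 7 5 21 22
v[mid]=14>4: swap v[1],v[3]; hi=2 → 4 19 20 14 12 11 10 9 8 7 5 21 22
v[mid]=19>4: swap v[1],v[2]; hi=1 → 4 20 19 14 12 11 10 9 8 7 5 21 22
v[mid]=20>4: swap v[1],v[1]; hi=0 → 4 20 19 14 12 11 10 9 8 7 5 21 22
end: lo=0, hi=0; v = 4 20 19 14 12 11 10 9 8 7 5 21 22

4 20 19 14 12 11 10 9 8 7 5 21 22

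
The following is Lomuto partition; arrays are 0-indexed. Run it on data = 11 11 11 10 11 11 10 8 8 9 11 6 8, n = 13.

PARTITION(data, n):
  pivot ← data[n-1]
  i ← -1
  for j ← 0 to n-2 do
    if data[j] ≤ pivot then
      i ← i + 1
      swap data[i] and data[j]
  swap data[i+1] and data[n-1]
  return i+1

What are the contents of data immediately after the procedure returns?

pivot=8, i=-1
j=0: 11>8, skip
j=1: 11>8, skip
j=2: 11>8, skip
j=3: 10>8, skip
j=4: 11>8, skip
j=5: 11>8, skip
j=6: 10>8, skip
j=7: 8≤8, i=0, swap(0,7) ⇒ 8 11 11 10 11 11 10 11 8 9 11 6 8
j=8: 8≤8, i=1, swap(1,8) ⇒ 8 8 11 10 11 11 10 11 11 9 11 6 8
j=9: 9>8, skip
j=10: 11>8, skip
j=11: 6≤8, i=2, swap(2,11) ⇒ 8 8 6 10 11 11 10 11 11 9 11 11 8
swap(3,12) ⇒ 8 8 6 8 11 11 10 11 11 9 11 11 10; return 3

8 8 6 8 11 11 10 11 11 9 11 11 10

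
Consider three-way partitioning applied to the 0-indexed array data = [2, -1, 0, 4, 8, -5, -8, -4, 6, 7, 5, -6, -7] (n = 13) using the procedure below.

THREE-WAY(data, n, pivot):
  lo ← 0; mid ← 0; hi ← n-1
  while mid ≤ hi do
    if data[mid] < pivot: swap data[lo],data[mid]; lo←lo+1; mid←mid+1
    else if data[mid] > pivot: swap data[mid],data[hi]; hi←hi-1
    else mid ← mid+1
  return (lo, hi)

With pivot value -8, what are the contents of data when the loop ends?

[-8, 0, 4, 8, -5, -1, -4, 6, 7, 5, -6, -7, 2]

lo=0 mid=0 hi=12
2>-8: swap(0,12), hi=11 ⇒ [-7, -1, 0, 4, 8, -5, -8, -4, 6, 7, 5, -6, 2]
-7>-8: swap(0,11), hi=10 ⇒ [-6, -1, 0, 4, 8, -5, -8, -4, 6, 7, 5, -7, 2]
-6>-8: swap(0,10), hi=9 ⇒ [5, -1, 0, 4, 8, -5, -8, -4, 6, 7, -6, -7, 2]
5>-8: swap(0,9), hi=8 ⇒ [7, -1, 0, 4, 8, -5, -8, -4, 6, 5, -6, -7, 2]
7>-8: swap(0,8), hi=7 ⇒ [6, -1, 0, 4, 8, -5, -8, -4, 7, 5, -6, -7, 2]
6>-8: swap(0,7), hi=6 ⇒ [-4, -1, 0, 4, 8, -5, -8, 6, 7, 5, -6, -7, 2]
-4>-8: swap(0,6), hi=5 ⇒ [-8, -1, 0, 4, 8, -5, -4, 6, 7, 5, -6, -7, 2]
-8=-8: mid=1
-1>-8: swap(1,5), hi=4 ⇒ [-8, -5, 0, 4, 8, -1, -4, 6, 7, 5, -6, -7, 2]
-5>-8: swap(1,4), hi=3 ⇒ [-8, 8, 0, 4, -5, -1, -4, 6, 7, 5, -6, -7, 2]
8>-8: swap(1,3), hi=2 ⇒ [-8, 4, 0, 8, -5, -1, -4, 6, 7, 5, -6, -7, 2]
4>-8: swap(1,2), hi=1 ⇒ [-8, 0, 4, 8, -5, -1, -4, 6, 7, 5, -6, -7, 2]
0>-8: swap(1,1), hi=0 ⇒ [-8, 0, 4, 8, -5, -1, -4, 6, 7, 5, -6, -7, 2]
done. lo=0 hi=0; data=[-8, 0, 4, 8, -5, -1, -4, 6, 7, 5, -6, -7, 2]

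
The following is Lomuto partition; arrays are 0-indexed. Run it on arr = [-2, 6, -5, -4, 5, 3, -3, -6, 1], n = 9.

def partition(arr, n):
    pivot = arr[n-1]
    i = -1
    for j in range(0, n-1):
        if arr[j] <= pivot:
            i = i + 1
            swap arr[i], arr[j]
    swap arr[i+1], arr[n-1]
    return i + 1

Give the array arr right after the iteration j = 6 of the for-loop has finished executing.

[-2, -5, -4, -3, 5, 3, 6, -6, 1]

pivot=1, i=-1
j=0: -2≤1, i=0, swap(0,0) ⇒ [-2, 6, -5, -4, 5, 3, -3, -6, 1]
j=1: 6>1, skip
j=2: -5≤1, i=1, swap(1,2) ⇒ [-2, -5, 6, -4, 5, 3, -3, -6, 1]
j=3: -4≤1, i=2, swap(2,3) ⇒ [-2, -5, -4, 6, 5, 3, -3, -6, 1]
j=4: 5>1, skip
j=5: 3>1, skip
j=6: -3≤1, i=3, swap(3,6) ⇒ [-2, -5, -4, -3, 5, 3, 6, -6, 1]
(after j=6) arr = [-2, -5, -4, -3, 5, 3, 6, -6, 1]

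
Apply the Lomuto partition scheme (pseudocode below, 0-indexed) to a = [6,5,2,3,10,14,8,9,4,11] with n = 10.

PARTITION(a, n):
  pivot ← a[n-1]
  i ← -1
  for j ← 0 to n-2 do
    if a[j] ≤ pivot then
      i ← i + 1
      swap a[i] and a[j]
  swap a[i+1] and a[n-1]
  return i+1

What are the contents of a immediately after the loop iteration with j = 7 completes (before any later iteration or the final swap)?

[6,5,2,3,10,8,9,14,4,11]

pivot=11, i=-1
j=0: 6≤11, i=0, swap(0,0) ⇒ [6,5,2,3,10,14,8,9,4,11]
j=1: 5≤11, i=1, swap(1,1) ⇒ [6,5,2,3,10,14,8,9,4,11]
j=2: 2≤11, i=2, swap(2,2) ⇒ [6,5,2,3,10,14,8,9,4,11]
j=3: 3≤11, i=3, swap(3,3) ⇒ [6,5,2,3,10,14,8,9,4,11]
j=4: 10≤11, i=4, swap(4,4) ⇒ [6,5,2,3,10,14,8,9,4,11]
j=5: 14>11, skip
j=6: 8≤11, i=5, swap(5,6) ⇒ [6,5,2,3,10,8,14,9,4,11]
j=7: 9≤11, i=6, swap(6,7) ⇒ [6,5,2,3,10,8,9,14,4,11]
(after j=7) a = [6,5,2,3,10,8,9,14,4,11]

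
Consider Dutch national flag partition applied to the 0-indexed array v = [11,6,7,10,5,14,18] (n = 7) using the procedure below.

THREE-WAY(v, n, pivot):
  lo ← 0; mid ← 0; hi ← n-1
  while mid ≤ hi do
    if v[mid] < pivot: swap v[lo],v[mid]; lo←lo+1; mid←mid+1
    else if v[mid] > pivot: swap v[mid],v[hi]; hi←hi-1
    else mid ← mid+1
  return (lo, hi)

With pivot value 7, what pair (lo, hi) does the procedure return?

(2, 2)

pivot = 7; lo=0, mid=0, hi=6
v[mid]=11>7: swap v[0],v[6]; hi=5 → [18,6,7,10,5,14,11]
v[mid]=18>7: swap v[0],v[5]; hi=4 → [14,6,7,10,5,18,11]
v[mid]=14>7: swap v[0],v[4]; hi=3 → [5,6,7,10,14,18,11]
v[mid]=5<7: swap v[0],v[0]; lo=1,mid=1 → [5,6,7,10,14,18,11]
v[mid]=6<7: swap v[1],v[1]; lo=2,mid=2 → [5,6,7,10,14,18,11]
v[mid]=7=7: mid=3
v[mid]=10>7: swap v[3],v[3]; hi=2 → [5,6,7,10,14,18,11]
end: lo=2, hi=2; v = [5,6,7,10,14,18,11]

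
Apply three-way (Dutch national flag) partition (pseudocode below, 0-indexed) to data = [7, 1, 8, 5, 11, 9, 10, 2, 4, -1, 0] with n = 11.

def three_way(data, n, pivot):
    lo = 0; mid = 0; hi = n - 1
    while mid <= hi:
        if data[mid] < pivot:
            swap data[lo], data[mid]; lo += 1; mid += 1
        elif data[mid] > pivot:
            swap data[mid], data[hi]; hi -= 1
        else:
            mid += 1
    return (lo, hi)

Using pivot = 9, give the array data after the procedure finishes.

[7, 1, 8, 5, 0, -1, 2, 4, 9, 10, 11]

pivot = 9; lo=0, mid=0, hi=10
data[mid]=7<9: swap data[0],data[0]; lo=1,mid=1 → [7, 1, 8, 5, 11, 9, 10, 2, 4, -1, 0]
data[mid]=1<9: swap data[1],data[1]; lo=2,mid=2 → [7, 1, 8, 5, 11, 9, 10, 2, 4, -1, 0]
data[mid]=8<9: swap data[2],data[2]; lo=3,mid=3 → [7, 1, 8, 5, 11, 9, 10, 2, 4, -1, 0]
data[mid]=5<9: swap data[3],data[3]; lo=4,mid=4 → [7, 1, 8, 5, 11, 9, 10, 2, 4, -1, 0]
data[mid]=11>9: swap data[4],data[10]; hi=9 → [7, 1, 8, 5, 0, 9, 10, 2, 4, -1, 11]
data[mid]=0<9: swap data[4],data[4]; lo=5,mid=5 → [7, 1, 8, 5, 0, 9, 10, 2, 4, -1, 11]
data[mid]=9=9: mid=6
data[mid]=10>9: swap data[6],data[9]; hi=8 → [7, 1, 8, 5, 0, 9, -1, 2, 4, 10, 11]
data[mid]=-1<9: swap data[5],data[6]; lo=6,mid=7 → [7, 1, 8, 5, 0, -1, 9, 2, 4, 10, 11]
data[mid]=2<9: swap data[6],data[7]; lo=7,mid=8 → [7, 1, 8, 5, 0, -1, 2, 9, 4, 10, 11]
data[mid]=4<9: swap data[7],data[8]; lo=8,mid=9 → [7, 1, 8, 5, 0, -1, 2, 4, 9, 10, 11]
end: lo=8, hi=8; data = [7, 1, 8, 5, 0, -1, 2, 4, 9, 10, 11]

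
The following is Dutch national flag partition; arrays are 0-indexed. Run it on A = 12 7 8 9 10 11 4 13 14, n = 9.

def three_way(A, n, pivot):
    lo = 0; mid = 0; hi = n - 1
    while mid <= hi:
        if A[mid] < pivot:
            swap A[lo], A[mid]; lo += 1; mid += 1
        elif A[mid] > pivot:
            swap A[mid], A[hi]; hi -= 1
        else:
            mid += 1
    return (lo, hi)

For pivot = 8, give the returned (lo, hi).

lo=0 mid=0 hi=8
12>8: swap(0,8), hi=7 ⇒ 14 7 8 9 10 11 4 13 12
14>8: swap(0,7), hi=6 ⇒ 13 7 8 9 10 11 4 14 12
13>8: swap(0,6), hi=5 ⇒ 4 7 8 9 10 11 13 14 12
4<8: swap(0,0), lo=1 mid=1 ⇒ 4 7 8 9 10 11 13 14 12
7<8: swap(1,1), lo=2 mid=2 ⇒ 4 7 8 9 10 11 13 14 12
8=8: mid=3
9>8: swap(3,5), hi=4 ⇒ 4 7 8 11 10 9 13 14 12
11>8: swap(3,4), hi=3 ⇒ 4 7 8 10 11 9 13 14 12
10>8: swap(3,3), hi=2 ⇒ 4 7 8 10 11 9 13 14 12
done. lo=2 hi=2; A=4 7 8 10 11 9 13 14 12

(2, 2)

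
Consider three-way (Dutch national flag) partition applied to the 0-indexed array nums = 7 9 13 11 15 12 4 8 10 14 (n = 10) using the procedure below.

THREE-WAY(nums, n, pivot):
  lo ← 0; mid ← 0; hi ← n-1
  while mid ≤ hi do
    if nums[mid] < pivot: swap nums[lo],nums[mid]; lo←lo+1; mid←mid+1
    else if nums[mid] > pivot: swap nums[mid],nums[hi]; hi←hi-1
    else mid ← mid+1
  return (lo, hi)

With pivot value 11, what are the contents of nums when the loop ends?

lo=0 mid=0 hi=9
7<11: swap(0,0), lo=1 mid=1 ⇒ 7 9 13 11 15 12 4 8 10 14
9<11: swap(1,1), lo=2 mid=2 ⇒ 7 9 13 11 15 12 4 8 10 14
13>11: swap(2,9), hi=8 ⇒ 7 9 14 11 15 12 4 8 10 13
14>11: swap(2,8), hi=7 ⇒ 7 9 10 11 15 12 4 8 14 13
10<11: swap(2,2), lo=3 mid=3 ⇒ 7 9 10 11 15 12 4 8 14 13
11=11: mid=4
15>11: swap(4,7), hi=6 ⇒ 7 9 10 11 8 12 4 15 14 13
8<11: swap(3,4), lo=4 mid=5 ⇒ 7 9 10 8 11 12 4 15 14 13
12>11: swap(5,6), hi=5 ⇒ 7 9 10 8 11 4 12 15 14 13
4<11: swap(4,5), lo=5 mid=6 ⇒ 7 9 10 8 4 11 12 15 14 13
done. lo=5 hi=5; nums=7 9 10 8 4 11 12 15 14 13

7 9 10 8 4 11 12 15 14 13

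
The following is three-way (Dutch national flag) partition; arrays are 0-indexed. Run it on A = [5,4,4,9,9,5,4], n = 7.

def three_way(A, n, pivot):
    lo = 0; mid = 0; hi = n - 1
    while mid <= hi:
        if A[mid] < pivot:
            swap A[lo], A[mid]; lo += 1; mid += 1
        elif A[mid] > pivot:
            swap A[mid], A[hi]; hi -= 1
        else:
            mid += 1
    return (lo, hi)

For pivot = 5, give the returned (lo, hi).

(3, 4)

pivot = 5; lo=0, mid=0, hi=6
A[mid]=5=5: mid=1
A[mid]=4<5: swap A[0],A[1]; lo=1,mid=2 → [4,5,4,9,9,5,4]
A[mid]=4<5: swap A[1],A[2]; lo=2,mid=3 → [4,4,5,9,9,5,4]
A[mid]=9>5: swap A[3],A[6]; hi=5 → [4,4,5,4,9,5,9]
A[mid]=4<5: swap A[2],A[3]; lo=3,mid=4 → [4,4,4,5,9,5,9]
A[mid]=9>5: swap A[4],A[5]; hi=4 → [4,4,4,5,5,9,9]
A[mid]=5=5: mid=5
end: lo=3, hi=4; A = [4,4,4,5,5,9,9]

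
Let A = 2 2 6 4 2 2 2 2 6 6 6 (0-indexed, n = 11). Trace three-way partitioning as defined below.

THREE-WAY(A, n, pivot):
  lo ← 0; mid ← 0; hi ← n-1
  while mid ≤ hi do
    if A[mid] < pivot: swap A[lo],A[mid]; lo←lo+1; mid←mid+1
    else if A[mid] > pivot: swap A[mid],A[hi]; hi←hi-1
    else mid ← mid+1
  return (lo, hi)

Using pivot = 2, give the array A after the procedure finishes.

2 2 2 2 2 2 4 6 6 6 6

lo=0 mid=0 hi=10
2=2: mid=1
2=2: mid=2
6>2: swap(2,10), hi=9 ⇒ 2 2 6 4 2 2 2 2 6 6 6
6>2: swap(2,9), hi=8 ⇒ 2 2 6 4 2 2 2 2 6 6 6
6>2: swap(2,8), hi=7 ⇒ 2 2 6 4 2 2 2 2 6 6 6
6>2: swap(2,7), hi=6 ⇒ 2 2 2 4 2 2 2 6 6 6 6
2=2: mid=3
4>2: swap(3,6), hi=5 ⇒ 2 2 2 2 2 2 4 6 6 6 6
2=2: mid=4
2=2: mid=5
2=2: mid=6
done. lo=0 hi=5; A=2 2 2 2 2 2 4 6 6 6 6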